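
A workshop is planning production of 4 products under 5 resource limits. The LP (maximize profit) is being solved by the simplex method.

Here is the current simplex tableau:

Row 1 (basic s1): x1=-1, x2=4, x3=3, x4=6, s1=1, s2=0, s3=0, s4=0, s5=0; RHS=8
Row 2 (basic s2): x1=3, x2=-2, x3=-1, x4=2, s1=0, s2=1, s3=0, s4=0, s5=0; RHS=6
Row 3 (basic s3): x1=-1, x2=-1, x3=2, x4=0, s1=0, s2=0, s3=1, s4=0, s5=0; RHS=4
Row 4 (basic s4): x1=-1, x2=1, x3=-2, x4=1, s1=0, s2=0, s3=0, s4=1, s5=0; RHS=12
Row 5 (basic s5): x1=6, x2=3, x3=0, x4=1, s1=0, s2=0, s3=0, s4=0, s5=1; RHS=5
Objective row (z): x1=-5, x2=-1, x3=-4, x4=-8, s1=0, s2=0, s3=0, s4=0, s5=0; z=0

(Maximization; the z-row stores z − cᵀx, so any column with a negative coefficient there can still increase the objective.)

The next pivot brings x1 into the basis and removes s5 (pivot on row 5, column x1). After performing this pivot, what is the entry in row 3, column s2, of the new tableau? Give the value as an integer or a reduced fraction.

0

Pivot element is row 5, column x1: 6.
Normalize row 5: new (row 5, s2) = 0/6 = 0.
row 3 ← row 3 − (-1)·(new row 5): 0 − (-1)·0 = 0.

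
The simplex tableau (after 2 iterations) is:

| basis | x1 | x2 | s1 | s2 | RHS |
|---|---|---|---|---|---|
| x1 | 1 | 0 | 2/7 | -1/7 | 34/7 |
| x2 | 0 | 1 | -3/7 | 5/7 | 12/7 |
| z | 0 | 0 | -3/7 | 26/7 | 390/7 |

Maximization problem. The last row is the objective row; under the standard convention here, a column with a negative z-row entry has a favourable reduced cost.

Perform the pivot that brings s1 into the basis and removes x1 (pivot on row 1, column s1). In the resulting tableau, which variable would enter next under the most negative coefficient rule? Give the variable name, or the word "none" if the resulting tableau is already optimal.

none

Pivot element 2/7. New z-row = old z-row − (-3/7)·(row 1/(2/7)).
Updated z-row coefficients: x1: 3/2, x2: 0, s1: 0, s2: 7/2.
No coefficient is strictly negative; the tableau after this pivot is optimal.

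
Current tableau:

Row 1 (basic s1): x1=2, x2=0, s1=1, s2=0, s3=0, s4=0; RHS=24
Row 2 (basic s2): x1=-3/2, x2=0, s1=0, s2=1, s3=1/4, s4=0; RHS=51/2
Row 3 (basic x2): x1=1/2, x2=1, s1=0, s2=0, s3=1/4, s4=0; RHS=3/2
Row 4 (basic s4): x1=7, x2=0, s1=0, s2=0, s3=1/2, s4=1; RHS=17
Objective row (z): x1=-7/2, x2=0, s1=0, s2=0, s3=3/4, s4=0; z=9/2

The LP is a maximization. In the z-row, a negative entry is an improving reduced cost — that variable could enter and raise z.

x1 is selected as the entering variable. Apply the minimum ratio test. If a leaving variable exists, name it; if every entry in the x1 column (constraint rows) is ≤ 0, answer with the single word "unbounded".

s4

Ratios: row 1 (s1): 24/2 = 12; row 2 (s2): entry -3/2 ≤ 0, skip; row 3 (x2): (3/2)/(1/2) = 3; row 4 (s4): 17/7 = 17/7.
Minimum ratio is in the s4 row, so s4 leaves.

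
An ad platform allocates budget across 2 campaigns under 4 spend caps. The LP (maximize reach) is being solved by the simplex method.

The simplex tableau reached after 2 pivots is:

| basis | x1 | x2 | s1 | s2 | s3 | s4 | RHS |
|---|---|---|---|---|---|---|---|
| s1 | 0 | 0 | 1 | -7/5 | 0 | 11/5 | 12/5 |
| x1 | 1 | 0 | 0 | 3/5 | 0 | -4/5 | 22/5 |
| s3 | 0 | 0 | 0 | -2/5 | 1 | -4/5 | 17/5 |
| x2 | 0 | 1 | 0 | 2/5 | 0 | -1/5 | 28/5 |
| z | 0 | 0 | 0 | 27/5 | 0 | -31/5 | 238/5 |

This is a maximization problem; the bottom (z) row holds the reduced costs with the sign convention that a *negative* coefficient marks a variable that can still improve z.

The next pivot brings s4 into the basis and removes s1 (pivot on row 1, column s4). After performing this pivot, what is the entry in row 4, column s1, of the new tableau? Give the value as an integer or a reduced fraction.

1/11

Pivot element is row 1, column s4: 11/5.
Normalize row 1: new (row 1, s1) = 1/(11/5) = 5/11.
row 4 ← row 4 − (-1/5)·(new row 1): 0 − (-1/5)·(5/11) = 1/11.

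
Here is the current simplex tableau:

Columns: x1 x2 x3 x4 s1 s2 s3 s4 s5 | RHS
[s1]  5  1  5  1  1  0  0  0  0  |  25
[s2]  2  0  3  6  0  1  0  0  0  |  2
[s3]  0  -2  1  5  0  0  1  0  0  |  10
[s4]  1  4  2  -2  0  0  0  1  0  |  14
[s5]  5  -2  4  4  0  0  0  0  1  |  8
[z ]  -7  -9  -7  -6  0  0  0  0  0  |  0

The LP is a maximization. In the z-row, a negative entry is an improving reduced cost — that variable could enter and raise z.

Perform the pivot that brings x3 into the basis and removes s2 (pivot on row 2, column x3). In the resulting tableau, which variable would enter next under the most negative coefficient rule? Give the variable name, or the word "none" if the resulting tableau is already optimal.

Pivot element 3. New z-row = old z-row − (-7)·(row 2/3).
Updated z-row coefficients: x1: -7/3, x2: -9, x3: 0, x4: 8, s1: 0, s2: 7/3, s3: 0, s4: 0, s5: 0.
The most negative is -9 in column x2, so x2 would enter next.

x2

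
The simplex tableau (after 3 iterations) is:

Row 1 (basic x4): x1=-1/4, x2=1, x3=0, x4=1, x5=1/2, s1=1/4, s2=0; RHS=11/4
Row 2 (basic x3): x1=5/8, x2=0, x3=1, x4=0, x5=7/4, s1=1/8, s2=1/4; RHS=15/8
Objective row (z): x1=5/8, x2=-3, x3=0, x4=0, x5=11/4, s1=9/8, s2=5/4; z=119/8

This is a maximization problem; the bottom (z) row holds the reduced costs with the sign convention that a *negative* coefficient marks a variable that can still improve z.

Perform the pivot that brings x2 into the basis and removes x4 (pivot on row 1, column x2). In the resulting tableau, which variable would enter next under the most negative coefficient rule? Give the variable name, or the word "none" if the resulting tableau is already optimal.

x1

Pivot element 1. New z-row = old z-row − (-3)·(row 1/1).
Updated z-row coefficients: x1: -1/8, x2: 0, x3: 0, x4: 3, x5: 17/4, s1: 15/8, s2: 5/4.
The most negative is -1/8 in column x1, so x1 would enter next.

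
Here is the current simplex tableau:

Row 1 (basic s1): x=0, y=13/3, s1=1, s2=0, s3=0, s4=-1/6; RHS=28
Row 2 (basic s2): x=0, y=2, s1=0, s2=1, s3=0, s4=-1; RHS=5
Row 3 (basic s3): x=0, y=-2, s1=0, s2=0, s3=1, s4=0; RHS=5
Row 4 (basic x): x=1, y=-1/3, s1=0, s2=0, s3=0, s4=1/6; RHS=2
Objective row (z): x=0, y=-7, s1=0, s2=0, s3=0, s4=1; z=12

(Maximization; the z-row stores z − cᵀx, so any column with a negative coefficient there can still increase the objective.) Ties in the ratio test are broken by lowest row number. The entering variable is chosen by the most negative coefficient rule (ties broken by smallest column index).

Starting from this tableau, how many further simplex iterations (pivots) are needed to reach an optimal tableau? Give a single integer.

2

pivot: y in, s2 out → z = 59/2
pivot: s4 in, s1 out → z = 1223/24
No improving column remains; optimal.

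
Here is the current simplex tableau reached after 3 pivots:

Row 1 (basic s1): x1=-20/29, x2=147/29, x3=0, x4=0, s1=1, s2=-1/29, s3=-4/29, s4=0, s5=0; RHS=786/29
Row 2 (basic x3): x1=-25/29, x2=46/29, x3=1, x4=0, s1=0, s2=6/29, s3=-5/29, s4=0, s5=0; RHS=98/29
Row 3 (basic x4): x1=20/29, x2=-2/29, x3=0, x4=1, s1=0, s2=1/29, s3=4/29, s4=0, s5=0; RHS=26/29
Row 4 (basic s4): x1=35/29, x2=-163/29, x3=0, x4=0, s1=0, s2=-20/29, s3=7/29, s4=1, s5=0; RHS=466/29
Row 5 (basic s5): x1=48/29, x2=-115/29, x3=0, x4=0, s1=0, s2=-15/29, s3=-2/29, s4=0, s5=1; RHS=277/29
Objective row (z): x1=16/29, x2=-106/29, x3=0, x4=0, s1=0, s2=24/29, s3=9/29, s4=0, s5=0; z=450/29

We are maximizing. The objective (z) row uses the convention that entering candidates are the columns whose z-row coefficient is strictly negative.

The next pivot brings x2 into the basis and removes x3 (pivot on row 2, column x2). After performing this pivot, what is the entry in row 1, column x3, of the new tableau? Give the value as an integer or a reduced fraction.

-147/46

Pivot element is row 2, column x2: 46/29.
Normalize row 2: new (row 2, x3) = 1/(46/29) = 29/46.
row 1 ← row 1 − (147/29)·(new row 2): 0 − (147/29)·(29/46) = -147/46.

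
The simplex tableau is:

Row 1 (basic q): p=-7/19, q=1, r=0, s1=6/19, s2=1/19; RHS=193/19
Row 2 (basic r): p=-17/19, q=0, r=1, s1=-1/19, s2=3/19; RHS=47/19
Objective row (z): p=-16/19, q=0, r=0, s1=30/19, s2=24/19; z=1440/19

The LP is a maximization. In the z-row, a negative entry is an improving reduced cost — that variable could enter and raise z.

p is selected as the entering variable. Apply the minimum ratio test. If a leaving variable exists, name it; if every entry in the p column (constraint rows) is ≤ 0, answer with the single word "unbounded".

p-column entries: row 1: -7/19, row 2: -17/19. All ≤ 0, so p can increase without bound; the LP is unbounded in this direction.

unbounded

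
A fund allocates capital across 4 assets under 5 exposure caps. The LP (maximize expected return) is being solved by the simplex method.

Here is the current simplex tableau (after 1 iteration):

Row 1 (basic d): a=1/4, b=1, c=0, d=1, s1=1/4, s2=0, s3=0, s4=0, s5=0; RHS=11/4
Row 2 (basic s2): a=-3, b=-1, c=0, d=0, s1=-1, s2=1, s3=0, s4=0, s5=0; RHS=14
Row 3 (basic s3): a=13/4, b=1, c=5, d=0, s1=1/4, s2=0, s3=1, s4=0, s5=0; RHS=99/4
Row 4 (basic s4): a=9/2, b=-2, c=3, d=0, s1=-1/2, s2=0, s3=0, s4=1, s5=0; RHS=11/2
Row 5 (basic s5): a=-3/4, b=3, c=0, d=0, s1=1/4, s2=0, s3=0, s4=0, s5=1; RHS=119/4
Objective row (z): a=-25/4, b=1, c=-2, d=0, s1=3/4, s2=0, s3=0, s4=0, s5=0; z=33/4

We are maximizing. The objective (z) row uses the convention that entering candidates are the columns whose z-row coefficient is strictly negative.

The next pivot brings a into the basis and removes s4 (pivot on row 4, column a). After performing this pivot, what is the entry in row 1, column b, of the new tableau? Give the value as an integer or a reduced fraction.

10/9

Pivot element is row 4, column a: 9/2.
Normalize row 4: new (row 4, b) = (-2)/(9/2) = -4/9.
row 1 ← row 1 − (1/4)·(new row 4): 1 − (1/4)·(-4/9) = 10/9.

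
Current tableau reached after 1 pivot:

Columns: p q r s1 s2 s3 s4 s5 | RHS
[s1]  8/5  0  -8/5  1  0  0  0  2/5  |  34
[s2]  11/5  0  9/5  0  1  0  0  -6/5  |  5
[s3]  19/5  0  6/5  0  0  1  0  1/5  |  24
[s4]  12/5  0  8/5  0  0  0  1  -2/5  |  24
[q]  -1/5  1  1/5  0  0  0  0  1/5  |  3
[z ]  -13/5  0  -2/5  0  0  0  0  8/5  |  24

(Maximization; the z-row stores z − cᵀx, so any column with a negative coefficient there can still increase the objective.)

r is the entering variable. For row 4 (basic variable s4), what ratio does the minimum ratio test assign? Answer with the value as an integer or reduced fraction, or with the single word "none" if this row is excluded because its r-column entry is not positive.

Ratio = RHS / (r entry) = 24 / (8/5) = 15.

15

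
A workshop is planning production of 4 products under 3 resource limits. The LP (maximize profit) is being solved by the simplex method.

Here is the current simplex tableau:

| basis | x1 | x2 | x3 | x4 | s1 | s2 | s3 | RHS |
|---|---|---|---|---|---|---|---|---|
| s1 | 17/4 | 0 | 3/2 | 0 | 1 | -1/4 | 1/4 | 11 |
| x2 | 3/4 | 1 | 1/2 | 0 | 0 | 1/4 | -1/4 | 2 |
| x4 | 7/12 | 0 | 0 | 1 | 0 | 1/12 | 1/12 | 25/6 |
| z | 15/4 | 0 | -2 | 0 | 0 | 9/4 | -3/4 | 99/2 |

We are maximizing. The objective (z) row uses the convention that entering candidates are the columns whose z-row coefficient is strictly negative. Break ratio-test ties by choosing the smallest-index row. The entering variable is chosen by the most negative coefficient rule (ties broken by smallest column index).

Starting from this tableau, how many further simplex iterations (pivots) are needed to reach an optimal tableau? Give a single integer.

pivot: x3 in, x2 out → z = 115/2
pivot: s3 in, s1 out → z = 265/4
pivot: x2 in, x3 out → z = 165/2
No improving column remains; optimal.

3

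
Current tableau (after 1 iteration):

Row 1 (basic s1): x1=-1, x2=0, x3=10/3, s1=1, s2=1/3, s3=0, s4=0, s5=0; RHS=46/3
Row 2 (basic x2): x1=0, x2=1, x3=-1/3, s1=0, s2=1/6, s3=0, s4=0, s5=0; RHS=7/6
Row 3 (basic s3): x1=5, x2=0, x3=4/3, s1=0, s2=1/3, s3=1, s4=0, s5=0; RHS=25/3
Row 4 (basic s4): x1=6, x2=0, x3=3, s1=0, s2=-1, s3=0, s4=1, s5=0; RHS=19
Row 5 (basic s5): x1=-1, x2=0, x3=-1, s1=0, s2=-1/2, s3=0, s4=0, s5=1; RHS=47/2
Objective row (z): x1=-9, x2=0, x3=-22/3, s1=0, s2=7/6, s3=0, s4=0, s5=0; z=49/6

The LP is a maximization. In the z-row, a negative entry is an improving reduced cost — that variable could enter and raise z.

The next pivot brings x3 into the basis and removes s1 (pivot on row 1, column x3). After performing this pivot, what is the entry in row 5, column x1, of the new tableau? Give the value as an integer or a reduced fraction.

Pivot element is row 1, column x3: 10/3.
Normalize row 1: new (row 1, x1) = (-1)/(10/3) = -3/10.
row 5 ← row 5 − (-1)·(new row 1): -1 − (-1)·(-3/10) = -13/10.

-13/10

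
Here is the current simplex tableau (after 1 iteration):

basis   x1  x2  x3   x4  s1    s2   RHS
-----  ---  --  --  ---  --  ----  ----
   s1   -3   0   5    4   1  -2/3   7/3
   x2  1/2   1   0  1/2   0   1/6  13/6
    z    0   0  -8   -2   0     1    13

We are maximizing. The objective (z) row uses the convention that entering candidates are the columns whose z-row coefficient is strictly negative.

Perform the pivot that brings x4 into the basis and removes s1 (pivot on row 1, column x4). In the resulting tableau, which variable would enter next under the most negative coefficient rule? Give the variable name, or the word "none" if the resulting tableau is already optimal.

Pivot element 4. New z-row = old z-row − (-2)·(row 1/4).
Updated z-row coefficients: x1: -3/2, x2: 0, x3: -11/2, x4: 0, s1: 1/2, s2: 2/3.
The most negative is -11/2 in column x3, so x3 would enter next.

x3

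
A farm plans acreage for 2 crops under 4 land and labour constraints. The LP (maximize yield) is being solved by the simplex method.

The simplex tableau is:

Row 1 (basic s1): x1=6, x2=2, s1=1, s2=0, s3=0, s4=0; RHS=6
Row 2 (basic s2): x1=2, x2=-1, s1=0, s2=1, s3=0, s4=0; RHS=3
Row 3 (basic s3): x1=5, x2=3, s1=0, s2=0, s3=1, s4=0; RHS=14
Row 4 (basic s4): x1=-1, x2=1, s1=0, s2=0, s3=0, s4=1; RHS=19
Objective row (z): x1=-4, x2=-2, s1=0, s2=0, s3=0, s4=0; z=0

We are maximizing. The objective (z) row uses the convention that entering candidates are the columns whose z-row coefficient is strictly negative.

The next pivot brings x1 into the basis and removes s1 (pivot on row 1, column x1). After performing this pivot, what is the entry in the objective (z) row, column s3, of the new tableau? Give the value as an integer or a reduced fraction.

0

Pivot element is row 1, column x1: 6.
Normalize row 1: new (row 1, s3) = 0/6 = 0.
z-row ← z-row − (-4)·(new row 1): 0 − (-4)·0 = 0.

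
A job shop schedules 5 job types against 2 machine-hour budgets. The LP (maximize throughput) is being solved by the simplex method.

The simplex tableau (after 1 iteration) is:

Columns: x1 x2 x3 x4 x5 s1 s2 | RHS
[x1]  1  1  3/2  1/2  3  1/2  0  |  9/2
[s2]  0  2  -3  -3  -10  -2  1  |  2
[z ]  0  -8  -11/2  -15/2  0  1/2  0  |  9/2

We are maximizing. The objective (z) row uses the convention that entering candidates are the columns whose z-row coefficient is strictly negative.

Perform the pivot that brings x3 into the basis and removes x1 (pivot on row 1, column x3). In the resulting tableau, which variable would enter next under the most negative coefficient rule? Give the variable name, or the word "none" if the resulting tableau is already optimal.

x4

Pivot element 3/2. New z-row = old z-row − (-11/2)·(row 1/(3/2)).
Updated z-row coefficients: x1: 11/3, x2: -13/3, x3: 0, x4: -17/3, x5: 11, s1: 7/3, s2: 0.
The most negative is -17/3 in column x4, so x4 would enter next.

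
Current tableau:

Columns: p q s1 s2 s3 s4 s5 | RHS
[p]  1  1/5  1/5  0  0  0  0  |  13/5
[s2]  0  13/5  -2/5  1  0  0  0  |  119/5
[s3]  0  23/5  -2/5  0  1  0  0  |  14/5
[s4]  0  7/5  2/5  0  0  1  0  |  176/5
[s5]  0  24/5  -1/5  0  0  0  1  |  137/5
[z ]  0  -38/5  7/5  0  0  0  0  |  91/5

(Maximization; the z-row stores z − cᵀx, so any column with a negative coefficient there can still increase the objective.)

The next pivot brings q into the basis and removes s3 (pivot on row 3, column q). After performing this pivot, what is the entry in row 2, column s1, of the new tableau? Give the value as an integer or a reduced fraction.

Pivot element is row 3, column q: 23/5.
Normalize row 3: new (row 3, s1) = (-2/5)/(23/5) = -2/23.
row 2 ← row 2 − (13/5)·(new row 3): -2/5 − (13/5)·(-2/23) = -4/23.

-4/23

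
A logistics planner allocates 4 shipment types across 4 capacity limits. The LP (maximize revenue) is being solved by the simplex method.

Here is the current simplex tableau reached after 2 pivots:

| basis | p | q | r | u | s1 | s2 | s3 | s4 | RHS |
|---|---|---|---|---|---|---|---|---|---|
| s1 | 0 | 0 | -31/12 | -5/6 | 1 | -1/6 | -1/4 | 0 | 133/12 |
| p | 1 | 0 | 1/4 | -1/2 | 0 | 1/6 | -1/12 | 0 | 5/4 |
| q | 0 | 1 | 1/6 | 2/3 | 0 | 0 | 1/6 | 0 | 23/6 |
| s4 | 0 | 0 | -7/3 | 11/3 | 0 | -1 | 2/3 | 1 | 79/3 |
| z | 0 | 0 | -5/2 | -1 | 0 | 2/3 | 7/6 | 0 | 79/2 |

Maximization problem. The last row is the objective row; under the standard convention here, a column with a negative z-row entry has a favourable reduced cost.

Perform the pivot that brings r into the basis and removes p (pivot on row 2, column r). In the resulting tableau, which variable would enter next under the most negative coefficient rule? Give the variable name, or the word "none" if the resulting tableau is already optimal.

u

Pivot element 1/4. New z-row = old z-row − (-5/2)·(row 2/(1/4)).
Updated z-row coefficients: p: 10, q: 0, r: 0, u: -6, s1: 0, s2: 7/3, s3: 1/3, s4: 0.
The most negative is -6 in column u, so u would enter next.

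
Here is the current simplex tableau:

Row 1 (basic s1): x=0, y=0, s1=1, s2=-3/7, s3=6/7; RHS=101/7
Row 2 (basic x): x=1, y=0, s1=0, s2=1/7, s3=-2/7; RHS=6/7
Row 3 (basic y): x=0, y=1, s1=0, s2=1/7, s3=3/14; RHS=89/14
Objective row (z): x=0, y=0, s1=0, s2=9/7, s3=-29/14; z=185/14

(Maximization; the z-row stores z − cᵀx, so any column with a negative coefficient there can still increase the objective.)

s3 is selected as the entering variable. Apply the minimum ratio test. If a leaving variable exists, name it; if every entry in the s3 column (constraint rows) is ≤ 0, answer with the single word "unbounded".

s1

Ratios: row 1 (s1): (101/7)/(6/7) = 101/6; row 2 (x): entry -2/7 ≤ 0, skip; row 3 (y): (89/14)/(3/14) = 89/3.
Minimum ratio is in the s1 row, so s1 leaves.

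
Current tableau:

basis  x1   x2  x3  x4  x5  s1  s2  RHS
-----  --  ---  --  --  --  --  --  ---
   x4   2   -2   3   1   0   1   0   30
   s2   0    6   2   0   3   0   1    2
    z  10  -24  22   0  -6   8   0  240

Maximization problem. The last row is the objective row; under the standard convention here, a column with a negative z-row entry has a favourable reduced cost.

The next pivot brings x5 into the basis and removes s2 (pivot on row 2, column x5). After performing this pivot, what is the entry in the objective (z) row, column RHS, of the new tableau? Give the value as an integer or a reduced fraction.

Pivot element is row 2, column x5: 3.
Normalize row 2: new (row 2, RHS) = 2/3 = 2/3.
z-row ← z-row − (-6)·(new row 2): 240 − (-6)·(2/3) = 244.

244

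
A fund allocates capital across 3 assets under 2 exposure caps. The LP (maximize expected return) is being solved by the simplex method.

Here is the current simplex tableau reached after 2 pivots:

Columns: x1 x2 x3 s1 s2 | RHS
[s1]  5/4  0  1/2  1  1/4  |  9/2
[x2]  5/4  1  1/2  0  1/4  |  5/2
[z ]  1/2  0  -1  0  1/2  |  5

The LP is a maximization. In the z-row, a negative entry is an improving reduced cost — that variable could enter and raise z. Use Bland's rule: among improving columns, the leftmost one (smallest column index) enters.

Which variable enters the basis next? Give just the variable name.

x3

Objective-row coefficients: x1: 1/2, x2: 0, x3: -1, s1: 0, s2: 1/2.
Improving columns: x3. Bland's rule picks the smallest column index → x3.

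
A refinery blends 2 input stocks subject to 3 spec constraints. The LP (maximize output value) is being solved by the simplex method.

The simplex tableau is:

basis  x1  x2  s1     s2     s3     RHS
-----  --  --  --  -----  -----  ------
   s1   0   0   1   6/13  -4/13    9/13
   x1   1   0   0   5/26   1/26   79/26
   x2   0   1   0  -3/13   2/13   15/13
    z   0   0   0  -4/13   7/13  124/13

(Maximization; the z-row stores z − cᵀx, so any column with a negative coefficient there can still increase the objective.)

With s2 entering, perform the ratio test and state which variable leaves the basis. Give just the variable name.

s1

Ratios: row 1 (s1): (9/13)/(6/13) = 3/2; row 2 (x1): (79/26)/(5/26) = 79/5; row 3 (x2): entry -3/13 ≤ 0, skip.
Minimum ratio 3/2 is in the s1 row, so s1 leaves.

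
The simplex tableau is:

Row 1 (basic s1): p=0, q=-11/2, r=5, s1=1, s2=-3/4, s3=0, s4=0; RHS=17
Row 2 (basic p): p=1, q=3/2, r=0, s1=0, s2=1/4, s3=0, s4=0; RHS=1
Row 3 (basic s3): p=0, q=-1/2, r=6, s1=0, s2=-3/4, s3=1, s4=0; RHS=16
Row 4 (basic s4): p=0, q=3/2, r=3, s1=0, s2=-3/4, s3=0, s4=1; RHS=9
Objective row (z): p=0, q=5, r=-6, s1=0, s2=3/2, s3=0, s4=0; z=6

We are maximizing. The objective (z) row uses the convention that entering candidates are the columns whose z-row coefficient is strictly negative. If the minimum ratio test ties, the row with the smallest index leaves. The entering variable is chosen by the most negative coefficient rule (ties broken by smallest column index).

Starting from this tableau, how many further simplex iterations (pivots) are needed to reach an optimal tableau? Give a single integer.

1

pivot: r in, s3 out → z = 22
No improving column remains; optimal.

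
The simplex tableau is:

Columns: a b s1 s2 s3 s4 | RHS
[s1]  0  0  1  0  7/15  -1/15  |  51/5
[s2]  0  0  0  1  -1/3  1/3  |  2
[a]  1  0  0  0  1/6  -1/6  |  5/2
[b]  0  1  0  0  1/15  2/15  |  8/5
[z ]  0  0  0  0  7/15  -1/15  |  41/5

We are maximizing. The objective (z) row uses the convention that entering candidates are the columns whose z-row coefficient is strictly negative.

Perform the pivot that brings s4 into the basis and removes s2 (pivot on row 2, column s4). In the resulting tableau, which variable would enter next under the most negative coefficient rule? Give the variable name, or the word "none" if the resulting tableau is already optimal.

none

Pivot element 1/3. New z-row = old z-row − (-1/15)·(row 2/(1/3)).
Updated z-row coefficients: a: 0, b: 0, s1: 0, s2: 1/5, s3: 2/5, s4: 0.
No coefficient is strictly negative; the tableau after this pivot is optimal.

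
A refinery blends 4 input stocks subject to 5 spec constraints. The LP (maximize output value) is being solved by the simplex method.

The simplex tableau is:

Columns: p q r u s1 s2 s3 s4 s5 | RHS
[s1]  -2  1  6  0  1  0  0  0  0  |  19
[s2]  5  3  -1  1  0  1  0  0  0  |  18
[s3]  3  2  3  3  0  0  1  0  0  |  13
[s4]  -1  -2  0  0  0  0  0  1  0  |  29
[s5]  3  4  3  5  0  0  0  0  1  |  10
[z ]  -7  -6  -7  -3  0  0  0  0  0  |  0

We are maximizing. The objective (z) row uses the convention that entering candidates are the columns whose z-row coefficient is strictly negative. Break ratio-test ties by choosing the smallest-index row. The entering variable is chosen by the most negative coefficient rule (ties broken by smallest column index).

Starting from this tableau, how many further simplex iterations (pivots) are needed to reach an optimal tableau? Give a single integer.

pivot: p in, s5 out → z = 70/3
No improving column remains; optimal.

1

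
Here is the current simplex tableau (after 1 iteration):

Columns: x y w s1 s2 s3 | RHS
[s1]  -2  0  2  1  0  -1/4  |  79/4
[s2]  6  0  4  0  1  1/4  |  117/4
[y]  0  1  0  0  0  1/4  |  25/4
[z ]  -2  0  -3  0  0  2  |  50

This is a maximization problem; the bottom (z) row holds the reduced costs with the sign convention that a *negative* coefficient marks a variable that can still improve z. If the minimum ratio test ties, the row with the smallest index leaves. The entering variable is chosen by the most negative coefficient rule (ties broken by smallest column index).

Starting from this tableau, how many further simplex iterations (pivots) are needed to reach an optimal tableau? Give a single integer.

1

pivot: w in, s2 out → z = 1151/16
No improving column remains; optimal.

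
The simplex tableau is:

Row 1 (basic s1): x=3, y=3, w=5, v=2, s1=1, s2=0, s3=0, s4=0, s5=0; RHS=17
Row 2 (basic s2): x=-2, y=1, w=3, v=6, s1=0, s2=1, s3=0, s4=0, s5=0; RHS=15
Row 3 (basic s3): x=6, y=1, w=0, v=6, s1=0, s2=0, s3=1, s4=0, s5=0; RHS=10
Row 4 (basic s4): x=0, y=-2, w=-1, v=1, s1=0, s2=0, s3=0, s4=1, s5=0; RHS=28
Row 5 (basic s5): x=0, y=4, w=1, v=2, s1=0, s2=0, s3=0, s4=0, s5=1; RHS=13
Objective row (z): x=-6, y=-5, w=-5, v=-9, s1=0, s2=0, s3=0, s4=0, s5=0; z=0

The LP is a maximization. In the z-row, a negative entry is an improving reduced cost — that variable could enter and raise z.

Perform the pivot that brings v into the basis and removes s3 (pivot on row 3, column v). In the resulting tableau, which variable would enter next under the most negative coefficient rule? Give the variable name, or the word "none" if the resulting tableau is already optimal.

w

Pivot element 6. New z-row = old z-row − (-9)·(row 3/6).
Updated z-row coefficients: x: 3, y: -7/2, w: -5, v: 0, s1: 0, s2: 0, s3: 3/2, s4: 0, s5: 0.
The most negative is -5 in column w, so w would enter next.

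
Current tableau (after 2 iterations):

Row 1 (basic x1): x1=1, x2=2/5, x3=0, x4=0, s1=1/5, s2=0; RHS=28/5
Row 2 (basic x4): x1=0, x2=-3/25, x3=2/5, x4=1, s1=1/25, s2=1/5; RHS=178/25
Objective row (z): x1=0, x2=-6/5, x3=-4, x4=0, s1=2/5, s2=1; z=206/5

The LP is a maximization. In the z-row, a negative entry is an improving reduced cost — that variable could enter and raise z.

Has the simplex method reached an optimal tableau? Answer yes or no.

no

Column x2 has objective-row coefficient -6/5, which is negative; an improving pivot exists, so not yet optimal.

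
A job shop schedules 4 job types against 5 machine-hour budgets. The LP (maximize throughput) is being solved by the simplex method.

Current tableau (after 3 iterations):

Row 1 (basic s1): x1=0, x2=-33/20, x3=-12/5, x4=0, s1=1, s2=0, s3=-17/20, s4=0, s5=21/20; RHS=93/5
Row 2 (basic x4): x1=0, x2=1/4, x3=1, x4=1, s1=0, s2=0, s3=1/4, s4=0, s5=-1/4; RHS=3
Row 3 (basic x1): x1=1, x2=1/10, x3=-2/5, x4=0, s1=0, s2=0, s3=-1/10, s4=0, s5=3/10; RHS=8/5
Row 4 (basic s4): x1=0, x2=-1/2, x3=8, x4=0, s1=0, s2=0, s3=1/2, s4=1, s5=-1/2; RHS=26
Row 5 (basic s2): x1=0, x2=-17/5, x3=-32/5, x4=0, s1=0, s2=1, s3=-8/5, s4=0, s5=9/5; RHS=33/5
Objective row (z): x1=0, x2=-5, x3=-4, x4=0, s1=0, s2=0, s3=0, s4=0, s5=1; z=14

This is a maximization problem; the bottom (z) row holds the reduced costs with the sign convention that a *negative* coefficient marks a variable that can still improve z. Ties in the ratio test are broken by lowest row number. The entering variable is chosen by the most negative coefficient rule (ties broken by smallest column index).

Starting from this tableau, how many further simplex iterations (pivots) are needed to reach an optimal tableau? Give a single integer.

2

pivot: x2 in, x4 out → z = 74
pivot: s5 in, x1 out → z = 78
No improving column remains; optimal.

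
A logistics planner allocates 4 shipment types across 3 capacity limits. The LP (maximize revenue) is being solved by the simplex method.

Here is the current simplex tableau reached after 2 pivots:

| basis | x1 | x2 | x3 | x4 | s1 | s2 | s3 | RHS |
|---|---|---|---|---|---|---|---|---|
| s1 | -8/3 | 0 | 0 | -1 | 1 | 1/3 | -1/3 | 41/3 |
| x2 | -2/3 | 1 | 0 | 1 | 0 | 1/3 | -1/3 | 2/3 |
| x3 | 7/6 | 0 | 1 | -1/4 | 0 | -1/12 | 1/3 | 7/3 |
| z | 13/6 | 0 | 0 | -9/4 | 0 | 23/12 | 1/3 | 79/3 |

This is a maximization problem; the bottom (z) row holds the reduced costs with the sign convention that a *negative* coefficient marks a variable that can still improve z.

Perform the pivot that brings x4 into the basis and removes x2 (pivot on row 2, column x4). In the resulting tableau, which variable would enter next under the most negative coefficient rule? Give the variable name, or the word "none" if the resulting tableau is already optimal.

Pivot element 1. New z-row = old z-row − (-9/4)·(row 2/1).
Updated z-row coefficients: x1: 2/3, x2: 9/4, x3: 0, x4: 0, s1: 0, s2: 8/3, s3: -5/12.
The most negative is -5/12 in column s3, so s3 would enter next.

s3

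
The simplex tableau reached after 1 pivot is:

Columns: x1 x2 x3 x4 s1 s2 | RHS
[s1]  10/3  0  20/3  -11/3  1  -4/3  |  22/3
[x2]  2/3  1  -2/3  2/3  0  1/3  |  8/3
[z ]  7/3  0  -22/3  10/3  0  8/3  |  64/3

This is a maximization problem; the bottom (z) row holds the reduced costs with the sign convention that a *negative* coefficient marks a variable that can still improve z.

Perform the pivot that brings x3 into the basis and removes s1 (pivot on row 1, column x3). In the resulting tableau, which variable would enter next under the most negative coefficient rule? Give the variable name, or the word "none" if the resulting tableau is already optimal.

x4

Pivot element 20/3. New z-row = old z-row − (-22/3)·(row 1/(20/3)).
Updated z-row coefficients: x1: 6, x2: 0, x3: 0, x4: -7/10, s1: 11/10, s2: 6/5.
The most negative is -7/10 in column x4, so x4 would enter next.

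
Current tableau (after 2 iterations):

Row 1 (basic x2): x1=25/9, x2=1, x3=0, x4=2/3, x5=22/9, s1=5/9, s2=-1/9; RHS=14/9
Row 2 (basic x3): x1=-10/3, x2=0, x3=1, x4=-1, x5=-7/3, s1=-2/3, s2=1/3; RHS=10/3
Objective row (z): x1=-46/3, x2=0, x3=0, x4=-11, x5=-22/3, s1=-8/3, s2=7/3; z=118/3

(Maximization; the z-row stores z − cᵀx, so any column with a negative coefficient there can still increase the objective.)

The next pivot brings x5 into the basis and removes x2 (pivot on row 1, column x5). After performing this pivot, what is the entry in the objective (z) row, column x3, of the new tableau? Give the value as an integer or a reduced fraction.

0

Pivot element is row 1, column x5: 22/9.
Normalize row 1: new (row 1, x3) = 0/(22/9) = 0.
z-row ← z-row − (-22/3)·(new row 1): 0 − (-22/3)·0 = 0.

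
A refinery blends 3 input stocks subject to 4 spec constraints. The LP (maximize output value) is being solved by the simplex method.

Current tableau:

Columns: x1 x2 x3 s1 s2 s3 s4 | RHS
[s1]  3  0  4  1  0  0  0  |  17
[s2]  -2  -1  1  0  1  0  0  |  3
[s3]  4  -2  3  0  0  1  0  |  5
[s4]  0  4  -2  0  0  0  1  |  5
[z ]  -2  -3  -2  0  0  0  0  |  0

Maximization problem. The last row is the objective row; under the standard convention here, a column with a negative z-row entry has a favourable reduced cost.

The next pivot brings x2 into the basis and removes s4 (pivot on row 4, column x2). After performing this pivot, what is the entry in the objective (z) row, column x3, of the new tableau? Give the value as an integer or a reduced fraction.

-7/2

Pivot element is row 4, column x2: 4.
Normalize row 4: new (row 4, x3) = (-2)/4 = -1/2.
z-row ← z-row − (-3)·(new row 4): -2 − (-3)·(-1/2) = -7/2.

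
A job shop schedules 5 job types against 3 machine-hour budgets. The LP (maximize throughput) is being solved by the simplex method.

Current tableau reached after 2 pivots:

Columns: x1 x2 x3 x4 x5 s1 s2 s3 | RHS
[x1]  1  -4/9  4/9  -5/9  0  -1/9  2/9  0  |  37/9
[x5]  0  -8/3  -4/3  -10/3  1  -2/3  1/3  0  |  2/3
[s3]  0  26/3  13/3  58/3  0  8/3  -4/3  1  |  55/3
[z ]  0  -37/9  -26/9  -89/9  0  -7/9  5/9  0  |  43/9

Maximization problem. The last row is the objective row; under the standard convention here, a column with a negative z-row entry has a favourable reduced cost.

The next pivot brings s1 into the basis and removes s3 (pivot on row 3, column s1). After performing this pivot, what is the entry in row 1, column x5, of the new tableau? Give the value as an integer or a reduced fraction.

Pivot element is row 3, column s1: 8/3.
Normalize row 3: new (row 3, x5) = 0/(8/3) = 0.
row 1 ← row 1 − (-1/9)·(new row 3): 0 − (-1/9)·0 = 0.

0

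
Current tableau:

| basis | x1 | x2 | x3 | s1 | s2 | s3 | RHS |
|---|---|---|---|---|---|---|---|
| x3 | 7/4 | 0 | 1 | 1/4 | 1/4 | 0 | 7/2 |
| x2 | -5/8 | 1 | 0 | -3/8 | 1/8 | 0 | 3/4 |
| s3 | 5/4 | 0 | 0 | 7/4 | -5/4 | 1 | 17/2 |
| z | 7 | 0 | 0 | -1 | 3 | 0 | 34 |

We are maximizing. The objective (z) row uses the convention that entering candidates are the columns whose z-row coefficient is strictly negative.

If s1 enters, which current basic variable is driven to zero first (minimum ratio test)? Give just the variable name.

Ratios: row 1 (x3): (7/2)/(1/4) = 14; row 2 (x2): entry -3/8 ≤ 0, skip; row 3 (s3): (17/2)/(7/4) = 34/7.
Minimum ratio 34/7 is in the s3 row, so s3 leaves.

s3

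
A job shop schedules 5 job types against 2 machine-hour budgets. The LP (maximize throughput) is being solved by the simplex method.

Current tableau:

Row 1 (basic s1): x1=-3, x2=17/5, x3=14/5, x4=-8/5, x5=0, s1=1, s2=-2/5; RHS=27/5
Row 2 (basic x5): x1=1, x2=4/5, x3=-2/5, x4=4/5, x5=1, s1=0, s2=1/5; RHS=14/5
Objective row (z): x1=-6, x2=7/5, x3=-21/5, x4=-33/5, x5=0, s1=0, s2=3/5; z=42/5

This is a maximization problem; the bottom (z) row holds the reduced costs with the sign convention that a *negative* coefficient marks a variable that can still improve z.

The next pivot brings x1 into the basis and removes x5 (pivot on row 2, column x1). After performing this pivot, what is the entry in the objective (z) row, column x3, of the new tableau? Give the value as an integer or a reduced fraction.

Pivot element is row 2, column x1: 1.
Normalize row 2: new (row 2, x3) = (-2/5)/1 = -2/5.
z-row ← z-row − (-6)·(new row 2): -21/5 − (-6)·(-2/5) = -33/5.

-33/5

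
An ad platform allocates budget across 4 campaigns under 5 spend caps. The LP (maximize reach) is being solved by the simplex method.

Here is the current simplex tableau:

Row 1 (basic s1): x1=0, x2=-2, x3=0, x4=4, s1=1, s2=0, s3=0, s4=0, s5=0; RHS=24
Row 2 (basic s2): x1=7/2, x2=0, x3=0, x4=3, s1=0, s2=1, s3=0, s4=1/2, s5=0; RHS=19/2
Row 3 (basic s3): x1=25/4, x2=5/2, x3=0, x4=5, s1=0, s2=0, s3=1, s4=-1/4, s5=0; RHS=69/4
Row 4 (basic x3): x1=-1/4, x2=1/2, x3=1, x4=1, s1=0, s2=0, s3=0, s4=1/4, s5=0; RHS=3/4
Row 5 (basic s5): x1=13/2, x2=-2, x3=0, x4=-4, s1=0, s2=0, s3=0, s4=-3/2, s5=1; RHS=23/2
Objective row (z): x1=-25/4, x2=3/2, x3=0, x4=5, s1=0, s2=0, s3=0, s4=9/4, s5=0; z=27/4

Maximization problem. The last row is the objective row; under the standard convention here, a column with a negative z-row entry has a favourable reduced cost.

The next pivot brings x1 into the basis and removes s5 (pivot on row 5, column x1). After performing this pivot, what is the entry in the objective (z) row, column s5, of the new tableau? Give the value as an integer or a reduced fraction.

25/26

Pivot element is row 5, column x1: 13/2.
Normalize row 5: new (row 5, s5) = 1/(13/2) = 2/13.
z-row ← z-row − (-25/4)·(new row 5): 0 − (-25/4)·(2/13) = 25/26.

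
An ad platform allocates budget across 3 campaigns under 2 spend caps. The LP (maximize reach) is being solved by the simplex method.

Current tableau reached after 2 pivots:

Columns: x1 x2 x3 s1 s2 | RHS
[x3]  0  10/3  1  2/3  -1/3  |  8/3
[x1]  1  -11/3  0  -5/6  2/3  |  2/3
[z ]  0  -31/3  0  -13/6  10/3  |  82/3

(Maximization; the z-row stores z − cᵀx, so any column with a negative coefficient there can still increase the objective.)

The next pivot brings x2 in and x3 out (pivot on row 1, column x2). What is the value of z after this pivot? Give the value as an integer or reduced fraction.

Minimum ratio for x2: (8/3)/(10/3) = 4/5.
z changes by −(z-row coeff of x2)·ratio = −(-31/3)·(4/5) = 124/15.
New z = 82/3 + (124/15) = 178/5.

178/5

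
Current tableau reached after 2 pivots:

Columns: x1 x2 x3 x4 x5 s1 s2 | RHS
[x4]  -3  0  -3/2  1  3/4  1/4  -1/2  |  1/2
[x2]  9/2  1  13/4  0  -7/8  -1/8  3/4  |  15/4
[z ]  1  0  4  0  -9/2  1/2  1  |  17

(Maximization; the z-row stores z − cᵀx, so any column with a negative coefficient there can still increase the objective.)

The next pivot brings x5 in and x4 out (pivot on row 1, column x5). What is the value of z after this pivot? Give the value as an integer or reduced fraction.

20

Minimum ratio for x5: (1/2)/(3/4) = 2/3.
z changes by −(z-row coeff of x5)·ratio = −(-9/2)·(2/3) = 3.
New z = 17 + 3 = 20.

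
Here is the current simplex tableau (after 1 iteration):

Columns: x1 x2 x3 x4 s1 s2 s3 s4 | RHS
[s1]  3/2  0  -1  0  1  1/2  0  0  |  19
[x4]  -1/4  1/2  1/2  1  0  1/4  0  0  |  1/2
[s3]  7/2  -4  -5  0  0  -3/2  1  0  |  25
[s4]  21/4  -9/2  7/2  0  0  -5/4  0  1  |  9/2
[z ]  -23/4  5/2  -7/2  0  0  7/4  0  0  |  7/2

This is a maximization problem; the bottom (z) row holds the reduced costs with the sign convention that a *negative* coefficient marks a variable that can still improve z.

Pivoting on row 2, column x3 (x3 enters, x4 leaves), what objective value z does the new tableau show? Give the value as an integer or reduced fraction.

7

Minimum ratio for x3: (1/2)/(1/2) = 1.
z changes by −(z-row coeff of x3)·ratio = −(-7/2)·1 = 7/2.
New z = 7/2 + (7/2) = 7.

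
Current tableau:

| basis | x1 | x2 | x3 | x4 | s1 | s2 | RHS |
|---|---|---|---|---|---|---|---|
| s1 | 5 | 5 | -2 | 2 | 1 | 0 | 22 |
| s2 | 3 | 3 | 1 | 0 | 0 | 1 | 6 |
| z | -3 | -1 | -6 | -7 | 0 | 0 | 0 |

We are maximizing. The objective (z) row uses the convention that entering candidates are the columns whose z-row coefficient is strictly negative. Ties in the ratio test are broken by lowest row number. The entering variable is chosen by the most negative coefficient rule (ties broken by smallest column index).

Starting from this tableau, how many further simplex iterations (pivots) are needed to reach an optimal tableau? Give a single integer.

pivot: x4 in, s1 out → z = 77
pivot: x3 in, s2 out → z = 155
No improving column remains; optimal.

2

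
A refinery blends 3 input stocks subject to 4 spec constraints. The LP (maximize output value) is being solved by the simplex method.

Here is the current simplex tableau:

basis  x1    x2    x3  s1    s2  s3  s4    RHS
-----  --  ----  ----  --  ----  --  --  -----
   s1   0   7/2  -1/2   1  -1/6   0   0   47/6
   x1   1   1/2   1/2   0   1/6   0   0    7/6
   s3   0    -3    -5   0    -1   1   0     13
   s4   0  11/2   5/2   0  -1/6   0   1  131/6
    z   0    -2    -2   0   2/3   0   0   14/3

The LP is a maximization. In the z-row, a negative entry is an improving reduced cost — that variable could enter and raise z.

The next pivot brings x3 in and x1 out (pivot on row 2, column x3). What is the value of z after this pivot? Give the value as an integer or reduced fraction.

Minimum ratio for x3: (7/6)/(1/2) = 7/3.
z changes by −(z-row coeff of x3)·ratio = −(-2)·(7/3) = 14/3.
New z = 14/3 + (14/3) = 28/3.

28/3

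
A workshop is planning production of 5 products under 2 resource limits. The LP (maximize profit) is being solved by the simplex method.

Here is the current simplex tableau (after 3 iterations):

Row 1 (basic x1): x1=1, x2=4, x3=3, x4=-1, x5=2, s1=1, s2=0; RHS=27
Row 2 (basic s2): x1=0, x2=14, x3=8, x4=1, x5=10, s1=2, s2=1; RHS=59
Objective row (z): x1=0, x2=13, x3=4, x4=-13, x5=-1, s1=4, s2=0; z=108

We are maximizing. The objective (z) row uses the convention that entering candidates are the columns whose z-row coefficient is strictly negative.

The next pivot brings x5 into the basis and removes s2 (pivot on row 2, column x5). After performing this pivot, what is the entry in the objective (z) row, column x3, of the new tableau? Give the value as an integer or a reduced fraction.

Pivot element is row 2, column x5: 10.
Normalize row 2: new (row 2, x3) = 8/10 = 4/5.
z-row ← z-row − (-1)·(new row 2): 4 − (-1)·(4/5) = 24/5.

24/5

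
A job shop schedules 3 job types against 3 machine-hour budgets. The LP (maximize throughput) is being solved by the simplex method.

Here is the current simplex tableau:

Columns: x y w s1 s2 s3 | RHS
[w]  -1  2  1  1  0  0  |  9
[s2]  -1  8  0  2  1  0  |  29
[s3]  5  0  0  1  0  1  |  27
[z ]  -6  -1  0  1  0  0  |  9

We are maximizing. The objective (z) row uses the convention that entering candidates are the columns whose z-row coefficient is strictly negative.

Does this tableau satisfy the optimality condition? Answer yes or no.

Column x has objective-row coefficient -6, which is negative; an improving pivot exists, so not yet optimal.

no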